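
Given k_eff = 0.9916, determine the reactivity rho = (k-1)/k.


rho = (k_eff - 1) / k_eff
rho = (0.9916 - 1) / 0.9916
rho = -0.0084712

-0.0084712


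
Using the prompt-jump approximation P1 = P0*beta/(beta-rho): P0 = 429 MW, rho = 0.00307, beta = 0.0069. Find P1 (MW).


P1/P0 = beta / (beta - rho)
P1/P0 = 0.0069 / (0.0069 - 0.00307) = 1.801567
P1 = 429 * 1.801567 = 772.87 MW

772.87


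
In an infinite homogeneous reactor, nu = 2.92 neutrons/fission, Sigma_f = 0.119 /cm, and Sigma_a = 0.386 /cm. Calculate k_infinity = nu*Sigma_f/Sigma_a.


k_inf = nu * Sigma_f / Sigma_a
k_inf = 2.92 * 0.119 / 0.386
k_inf = 0.90021

0.90021


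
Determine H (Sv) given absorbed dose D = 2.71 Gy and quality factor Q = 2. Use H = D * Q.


H = D * Q
H = 2.71 * 2
H = 5.4200 Sv

5.4200


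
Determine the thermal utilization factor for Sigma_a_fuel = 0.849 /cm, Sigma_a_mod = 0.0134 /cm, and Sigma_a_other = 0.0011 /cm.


f = Sigma_a_fuel / (Sigma_a_fuel + Sigma_a_mod + Sigma_a_other)
f = 0.849 / (0.849 + 0.0134 + 0.0011)
f = 0.98321

0.98321


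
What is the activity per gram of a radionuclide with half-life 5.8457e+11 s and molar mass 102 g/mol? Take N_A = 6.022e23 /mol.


lambda = ln(2) / t_half = ln(2) / 5.8457e+11 = 1.185739e-12 /s
SA = lambda * N_A / M
SA = 1.185739e-12 * 6.022e23 / 102
SA = 7.0005e+09 Bq/g

7.0005e+09


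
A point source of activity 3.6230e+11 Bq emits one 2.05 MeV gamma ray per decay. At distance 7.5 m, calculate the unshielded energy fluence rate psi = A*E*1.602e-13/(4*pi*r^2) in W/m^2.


psi = A * E * 1.602e-13 / (4*pi*r^2)
psi = 3.6230e+11 * 2.05 * 1.602e-13 / (4*pi*7.5^2)
psi = 1.6833e-04 W/m^2

1.6833e-04


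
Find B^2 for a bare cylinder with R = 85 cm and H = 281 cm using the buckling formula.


B^2 = (2.405/R)^2 + (pi/H)^2
B^2 = (2.405/85)^2 + (pi/281)^2
B^2 = 9.2555e-04 /cm^2

9.2555e-04


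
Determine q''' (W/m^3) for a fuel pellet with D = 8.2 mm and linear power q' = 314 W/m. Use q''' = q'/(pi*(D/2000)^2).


r = D / 2 / 1000 = 8.2 / 2 / 1000 = 0.0041 m
q''' = q' / (pi * r^2)
q''' = 314 / (pi * 0.0041^2)
q''' = 5.9458e+06 W/m^3

5.9458e+06


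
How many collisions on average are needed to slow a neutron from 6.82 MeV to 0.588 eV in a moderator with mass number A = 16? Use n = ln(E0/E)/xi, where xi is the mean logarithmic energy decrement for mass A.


xi = 1 + (A-1)^2/(2A)*ln((A-1)/(A+1)) = 0.1199467 (for A = 16)
n = ln(E0/E) / xi
n = ln(6.82e6 / 0.588) / 0.1199467
n = ln(1.159864e+07) / 0.1199467 = 135.61

135.61


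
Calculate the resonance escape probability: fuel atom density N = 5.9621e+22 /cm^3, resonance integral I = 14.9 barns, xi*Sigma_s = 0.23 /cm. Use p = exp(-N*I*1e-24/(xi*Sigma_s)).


p = exp(-N * I * 1e-24 / (xi*Sigma_s))
p = exp(-5.9621e+22 * 14.9 * 1e-24 / 0.23)
p = 0.021017

0.021017


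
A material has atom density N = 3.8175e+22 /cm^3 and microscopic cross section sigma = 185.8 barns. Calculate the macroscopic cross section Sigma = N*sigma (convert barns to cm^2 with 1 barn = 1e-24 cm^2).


Sigma = N * sigma_barns * 1e-24
Sigma = 3.8175e+22 * 185.8 * 1e-24
Sigma = 7.0929 /cm

7.0929


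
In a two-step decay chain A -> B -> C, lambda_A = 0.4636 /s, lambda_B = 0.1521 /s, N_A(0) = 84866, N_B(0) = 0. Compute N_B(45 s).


N_B(t) = lambda_A * N_A0 / (lambda_B - lambda_A) * [exp(-lambda_A*t) - exp(-lambda_B*t)]
exp(-0.4636*45) = 8.704594e-10; exp(-0.1521*45) = 0.001065299
N_B = 0.4636 * 84866 / (0.1521 - 0.4636) * (8.704594e-10 - 0.001065299)
N_B = 134.55

134.55


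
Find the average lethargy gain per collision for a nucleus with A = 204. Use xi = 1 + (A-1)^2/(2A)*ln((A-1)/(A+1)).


xi = 1 + (A-1)^2/(2A) * ln((A-1)/(A+1))
xi = 1 + (204-1)^2/(2*204) * ln((204-1)/(204 +1))
xi = 0.0097720

0.0097720


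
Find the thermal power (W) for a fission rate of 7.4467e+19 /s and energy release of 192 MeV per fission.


P = fission_rate * E_MeV * 1.602e-13
P = 7.4467e+19 * 192 * 1.602e-13
P = 2.2905e+09 W

2.2905e+09


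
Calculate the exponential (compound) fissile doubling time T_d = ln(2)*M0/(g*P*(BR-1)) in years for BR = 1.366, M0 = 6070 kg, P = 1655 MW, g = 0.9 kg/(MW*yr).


Breeding gain G = BR - 1 = 1.366 - 1 = 0.366
Fissile production rate = g * P * G = 0.9 * 1655 * 0.366 = 545.157 kg/yr
T_d = ln(2) * M0 / (g * P * G)
T_d = ln(2) * 6070 / 545.157 = 7.7178 yr

7.7178


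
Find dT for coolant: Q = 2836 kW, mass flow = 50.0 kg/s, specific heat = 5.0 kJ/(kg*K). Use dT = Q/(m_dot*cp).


dT = Q / (m_dot * cp)
dT = 2836 / (50.0 * 5.0)
dT = 11.344 C

11.344


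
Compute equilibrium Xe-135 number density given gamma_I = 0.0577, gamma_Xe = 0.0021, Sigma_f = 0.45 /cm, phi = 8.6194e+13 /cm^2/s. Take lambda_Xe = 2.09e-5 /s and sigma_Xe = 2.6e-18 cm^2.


Xe_eq = (gamma_I + gamma_Xe) * Sigma_f * phi / (lambda_Xe + sigma_Xe * phi)
Numerator = (0.0577 + 0.0021) * 0.45 * 8.6194e+13 = 2.319481e+12
Denominator = 2.09e-5 + 2.6e-18 * 8.6194e+13 = 2.450044e-04
Xe_eq = 2.319481e+12 / 2.450044e-04 = 9.4671e+15 /cm^3

9.4671e+15


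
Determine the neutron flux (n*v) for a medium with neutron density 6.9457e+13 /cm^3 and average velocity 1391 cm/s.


phi = n * v
phi = 6.9457e+13 * 1391
phi = 9.6615e+16 /cm^2/s

9.6615e+16


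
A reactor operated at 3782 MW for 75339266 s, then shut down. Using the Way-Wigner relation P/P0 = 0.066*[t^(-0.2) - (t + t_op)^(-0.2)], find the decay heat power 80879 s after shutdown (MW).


P/P0 = 0.066 * [t^(-0.2) - (t + t_op)^(-0.2)]
P/P0 = 0.066 * [80879^(-0.2) - (80879 + 75339266)^(-0.2)]
P/P0 = 0.066 * [0.1043357 - 0.02657679] = 0.005132088
P = 3782 * 0.005132088 = 19.410 MW

19.410


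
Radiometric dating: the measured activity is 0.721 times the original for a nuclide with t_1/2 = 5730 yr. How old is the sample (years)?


lambda = ln(2) / t_half = ln(2) / 5730 = 1.209681e-04 /yr
t = -ln(A/A0) / lambda
t = -ln(0.721) / 1.209681e-04
t = 2704.2 yr

2704.2


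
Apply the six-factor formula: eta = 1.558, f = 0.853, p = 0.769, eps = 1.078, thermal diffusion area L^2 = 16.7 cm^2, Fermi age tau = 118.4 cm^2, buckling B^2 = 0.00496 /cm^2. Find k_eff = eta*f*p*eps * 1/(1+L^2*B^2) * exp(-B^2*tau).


k_inf = eta*f*p*eps = 1.558*0.853*0.769*1.078 = 1.101696
P_TNL = 1/(1 + L^2*B^2) = 1/(1 + 16.7*0.00496) = 0.9235043
P_FNL = exp(-B^2*tau) = exp(-0.00496*118.4) = 0.5558460
k_eff = k_inf * P_TNL * P_FNL = 1.101696 * 0.9235043 * 0.5558460
k_eff = 0.56553

0.56553


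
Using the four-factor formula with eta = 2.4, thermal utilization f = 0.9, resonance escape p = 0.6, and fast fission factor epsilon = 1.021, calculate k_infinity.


k_inf = eta * f * p * epsilon
k_inf = 2.4 * 0.9 * 0.6 * 1.021
k_inf = 1.3232

1.3232


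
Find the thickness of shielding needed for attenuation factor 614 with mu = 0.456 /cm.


x = ln(factor) / mu
x = ln(614) / 0.456
x = 14.079 cm

14.079


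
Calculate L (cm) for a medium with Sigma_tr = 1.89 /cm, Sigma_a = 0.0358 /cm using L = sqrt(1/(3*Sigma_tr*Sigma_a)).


D = 1 / (3 * Sigma_tr) = 1 / (3 * 1.89) = 0.1763668 cm
L = sqrt(D / Sigma_a)
L = sqrt(0.1763668 / 0.0358)
L = 2.2196 cm

2.2196


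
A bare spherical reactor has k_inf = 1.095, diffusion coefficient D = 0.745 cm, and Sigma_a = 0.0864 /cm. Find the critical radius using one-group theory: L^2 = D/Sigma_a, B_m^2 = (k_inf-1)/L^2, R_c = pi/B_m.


L^2 = D / Sigma_a = 0.745 / 0.0864 = 8.622685 cm^2
B_m^2 = (k_inf - 1) / L^2 = (1.095 - 1) / 8.622685 = 0.01101745 /cm^2
For a bare sphere: B_g = pi/R, so R_c = pi / sqrt(B_m^2)
R_c = pi / sqrt(0.01101745) = 29.930 cm

29.930


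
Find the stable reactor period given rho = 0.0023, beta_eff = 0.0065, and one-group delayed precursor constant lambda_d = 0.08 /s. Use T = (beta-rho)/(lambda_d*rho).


T = (beta - rho) / (lambda_d * rho)
T = (0.0065 - 0.0023) / (0.08 * 0.0023)
T = 22.826 s

22.826


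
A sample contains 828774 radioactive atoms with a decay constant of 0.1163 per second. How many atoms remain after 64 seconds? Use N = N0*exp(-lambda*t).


N = N0 * exp(-lambda * t)
N = 828774 * exp(-0.1163 * 64)
N = 485.17

485.17


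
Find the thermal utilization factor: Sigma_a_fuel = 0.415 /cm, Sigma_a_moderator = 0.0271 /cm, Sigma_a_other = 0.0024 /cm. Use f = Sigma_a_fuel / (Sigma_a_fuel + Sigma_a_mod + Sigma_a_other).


f = Sigma_a_fuel / (Sigma_a_fuel + Sigma_a_mod + Sigma_a_other)
f = 0.415 / (0.415 + 0.0271 + 0.0024)
f = 0.93363

0.93363


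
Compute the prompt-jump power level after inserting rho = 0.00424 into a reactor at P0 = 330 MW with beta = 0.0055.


P1/P0 = beta / (beta - rho)
P1/P0 = 0.0055 / (0.0055 - 0.00424) = 4.365079
P1 = 330 * 4.365079 = 1440.5 MW

1440.5


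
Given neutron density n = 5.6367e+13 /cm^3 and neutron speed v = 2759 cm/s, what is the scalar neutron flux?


phi = n * v
phi = 5.6367e+13 * 2759
phi = 1.5552e+17 /cm^2/s

1.5552e+17


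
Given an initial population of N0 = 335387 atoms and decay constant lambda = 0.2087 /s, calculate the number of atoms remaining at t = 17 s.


N = N0 * exp(-lambda * t)
N = 335387 * exp(-0.2087 * 17)
N = 9654.1

9654.1


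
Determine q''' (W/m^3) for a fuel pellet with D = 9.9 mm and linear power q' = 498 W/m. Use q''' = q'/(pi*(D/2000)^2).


r = D / 2 / 1000 = 9.9 / 2 / 1000 = 0.00495 m
q''' = q' / (pi * r^2)
q''' = 498 / (pi * 0.00495^2)
q''' = 6.4695e+06 W/m^3

6.4695e+06


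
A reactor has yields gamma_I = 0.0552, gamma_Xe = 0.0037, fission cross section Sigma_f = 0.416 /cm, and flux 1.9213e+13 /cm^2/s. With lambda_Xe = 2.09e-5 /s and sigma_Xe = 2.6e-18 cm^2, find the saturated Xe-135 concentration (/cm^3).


Xe_eq = (gamma_I + gamma_Xe) * Sigma_f * phi / (lambda_Xe + sigma_Xe * phi)
Numerator = (0.0552 + 0.0037) * 0.416 * 1.9213e+13 = 4.707646e+11
Denominator = 2.09e-5 + 2.6e-18 * 1.9213e+13 = 7.085380e-05
Xe_eq = 4.707646e+11 / 7.085380e-05 = 6.6442e+15 /cm^3

6.6442e+15


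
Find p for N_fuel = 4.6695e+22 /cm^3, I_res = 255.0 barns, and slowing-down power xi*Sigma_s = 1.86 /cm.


p = exp(-N * I * 1e-24 / (xi*Sigma_s))
p = exp(-4.6695e+22 * 255.0 * 1e-24 / 1.86)
p = 0.0016587

0.0016587


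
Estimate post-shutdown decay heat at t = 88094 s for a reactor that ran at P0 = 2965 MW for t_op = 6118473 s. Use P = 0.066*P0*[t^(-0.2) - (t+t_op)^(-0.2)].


P/P0 = 0.066 * [t^(-0.2) - (t + t_op)^(-0.2)]
P/P0 = 0.066 * [88094^(-0.2) - (88094 + 6118473)^(-0.2)]
P/P0 = 0.066 * [0.1025677 - 0.04379552] = 0.003878964
P = 2965 * 0.003878964 = 11.501 MW

11.501


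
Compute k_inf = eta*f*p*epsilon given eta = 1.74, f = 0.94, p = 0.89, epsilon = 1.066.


k_inf = eta * f * p * epsilon
k_inf = 1.74 * 0.94 * 0.89 * 1.066
k_inf = 1.5518

1.5518


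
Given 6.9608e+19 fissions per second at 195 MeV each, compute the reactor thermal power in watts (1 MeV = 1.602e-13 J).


P = fission_rate * E_MeV * 1.602e-13
P = 6.9608e+19 * 195 * 1.602e-13
P = 2.1745e+09 W

2.1745e+09


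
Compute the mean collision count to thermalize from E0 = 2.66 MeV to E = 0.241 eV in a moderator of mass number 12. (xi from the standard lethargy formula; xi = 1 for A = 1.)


xi = 1 + (A-1)^2/(2A)*ln((A-1)/(A+1)) = 0.1577690 (for A = 12)
n = ln(E0/E) / xi
n = ln(2.66e6 / 0.241) / 0.1577690
n = ln(1.103734e+07) / 0.1577690 = 102.79

102.79


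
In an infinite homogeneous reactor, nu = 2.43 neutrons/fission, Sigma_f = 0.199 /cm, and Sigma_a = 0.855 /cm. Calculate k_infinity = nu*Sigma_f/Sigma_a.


k_inf = nu * Sigma_f / Sigma_a
k_inf = 2.43 * 0.199 / 0.855
k_inf = 0.56558

0.56558


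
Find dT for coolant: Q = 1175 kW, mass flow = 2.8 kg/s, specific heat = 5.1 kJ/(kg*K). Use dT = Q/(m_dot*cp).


dT = Q / (m_dot * cp)
dT = 1175 / (2.8 * 5.1)
dT = 82.283 C

82.283


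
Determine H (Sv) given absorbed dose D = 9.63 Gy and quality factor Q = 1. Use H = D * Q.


H = D * Q
H = 9.63 * 1
H = 9.6300 Sv

9.6300


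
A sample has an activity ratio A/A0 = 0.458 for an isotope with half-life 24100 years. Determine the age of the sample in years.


lambda = ln(2) / t_half = ln(2) / 24100 = 2.876129e-05 /yr
t = -ln(A/A0) / lambda
t = -ln(0.458) / 2.876129e-05
t = 27151 yr

27151


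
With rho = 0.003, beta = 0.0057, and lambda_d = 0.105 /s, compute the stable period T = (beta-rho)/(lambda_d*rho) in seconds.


T = (beta - rho) / (lambda_d * rho)
T = (0.0057 - 0.003) / (0.105 * 0.003)
T = 8.5714 s

8.5714


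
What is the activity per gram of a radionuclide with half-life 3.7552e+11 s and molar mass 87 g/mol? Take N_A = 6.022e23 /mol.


lambda = ln(2) / t_half = ln(2) / 3.7552e+11 = 1.845833e-12 /s
SA = lambda * N_A / M
SA = 1.845833e-12 * 6.022e23 / 87
SA = 1.2777e+10 Bq/g

1.2777e+10


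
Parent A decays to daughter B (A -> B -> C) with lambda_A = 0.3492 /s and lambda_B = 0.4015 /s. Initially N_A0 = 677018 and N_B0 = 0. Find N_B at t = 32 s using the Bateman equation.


N_B(t) = lambda_A * N_A0 / (lambda_B - lambda_A) * [exp(-lambda_A*t) - exp(-lambda_B*t)]
exp(-0.3492*32) = 1.402877e-05; exp(-0.4015*32) = 2.631386e-06
N_B = 0.3492 * 677018 / (0.4015 - 0.3492) * (1.402877e-05 - 2.631386e-06)
N_B = 51.520

51.520


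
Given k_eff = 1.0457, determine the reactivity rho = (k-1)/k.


rho = (k_eff - 1) / k_eff
rho = (1.0457 - 1) / 1.0457
rho = 0.043703

0.043703


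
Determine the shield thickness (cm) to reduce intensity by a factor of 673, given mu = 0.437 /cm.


x = ln(factor) / mu
x = ln(673) / 0.437
x = 14.901 cm

14.901


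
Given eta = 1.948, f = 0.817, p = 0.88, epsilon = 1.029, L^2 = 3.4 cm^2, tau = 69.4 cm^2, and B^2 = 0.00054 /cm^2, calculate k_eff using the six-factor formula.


k_inf = eta*f*p*eps = 1.948*0.817*0.88*1.029 = 1.441150
P_TNL = 1/(1 + L^2*B^2) = 1/(1 + 3.4*0.00054) = 0.9981674
P_FNL = exp(-B^2*tau) = exp(-0.00054*69.4) = 0.9632175
k_eff = k_inf * P_TNL * P_FNL = 1.441150 * 0.9981674 * 0.9632175
k_eff = 1.3856

1.3856


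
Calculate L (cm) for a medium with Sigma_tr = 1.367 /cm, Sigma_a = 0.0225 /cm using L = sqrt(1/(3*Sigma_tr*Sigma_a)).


D = 1 / (3 * Sigma_tr) = 1 / (3 * 1.367) = 0.2438430 cm
L = sqrt(D / Sigma_a)
L = sqrt(0.2438430 / 0.0225)
L = 3.2920 cm

3.2920


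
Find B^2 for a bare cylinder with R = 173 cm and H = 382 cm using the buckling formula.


B^2 = (2.405/R)^2 + (pi/H)^2
B^2 = (2.405/173)^2 + (pi/382)^2
B^2 = 2.6089e-04 /cm^2

2.6089e-04


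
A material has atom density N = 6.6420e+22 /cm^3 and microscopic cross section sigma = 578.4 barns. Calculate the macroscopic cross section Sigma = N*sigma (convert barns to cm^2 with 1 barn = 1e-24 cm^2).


Sigma = N * sigma_barns * 1e-24
Sigma = 6.6420e+22 * 578.4 * 1e-24
Sigma = 38.417 /cm

38.417


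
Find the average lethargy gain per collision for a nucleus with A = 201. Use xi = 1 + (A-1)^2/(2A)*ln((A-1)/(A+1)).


xi = 1 + (A-1)^2/(2A) * ln((A-1)/(A+1))
xi = 1 + (201-1)^2/(2*201) * ln((201-1)/(201 +1))
xi = 0.0099173

0.0099173


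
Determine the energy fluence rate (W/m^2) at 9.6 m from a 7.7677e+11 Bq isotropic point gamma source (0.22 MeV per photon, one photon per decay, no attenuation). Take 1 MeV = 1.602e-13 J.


psi = A * E * 1.602e-13 / (4*pi*r^2)
psi = 7.7677e+11 * 0.22 * 1.602e-13 / (4*pi*9.6^2)
psi = 2.3639e-05 W/m^2

2.3639e-05


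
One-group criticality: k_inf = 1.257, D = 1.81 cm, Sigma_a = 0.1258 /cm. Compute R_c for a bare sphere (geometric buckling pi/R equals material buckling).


L^2 = D / Sigma_a = 1.81 / 0.1258 = 14.38792 cm^2
B_m^2 = (k_inf - 1) / L^2 = (1.257 - 1) / 14.38792 = 0.01786221 /cm^2
For a bare sphere: B_g = pi/R, so R_c = pi / sqrt(B_m^2)
R_c = pi / sqrt(0.01786221) = 23.506 cm

23.506


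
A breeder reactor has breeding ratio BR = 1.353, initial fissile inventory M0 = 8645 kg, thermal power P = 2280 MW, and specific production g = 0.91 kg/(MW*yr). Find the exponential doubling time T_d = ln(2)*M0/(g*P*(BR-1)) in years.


Breeding gain G = BR - 1 = 1.353 - 1 = 0.353
Fissile production rate = g * P * G = 0.91 * 2280 * 0.353 = 732.4044 kg/yr
T_d = ln(2) * M0 / (g * P * G)
T_d = ln(2) * 8645 / 732.4044 = 8.1816 yr

8.1816


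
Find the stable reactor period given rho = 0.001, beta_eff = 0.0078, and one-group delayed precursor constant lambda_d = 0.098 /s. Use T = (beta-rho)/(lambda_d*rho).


T = (beta - rho) / (lambda_d * rho)
T = (0.0078 - 0.001) / (0.098 * 0.001)
T = 69.388 s

69.388


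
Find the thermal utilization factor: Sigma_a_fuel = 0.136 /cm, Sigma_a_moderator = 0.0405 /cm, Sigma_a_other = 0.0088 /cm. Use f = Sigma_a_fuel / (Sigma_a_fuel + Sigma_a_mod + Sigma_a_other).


f = Sigma_a_fuel / (Sigma_a_fuel + Sigma_a_mod + Sigma_a_other)
f = 0.136 / (0.136 + 0.0405 + 0.0088)
f = 0.73394

0.73394


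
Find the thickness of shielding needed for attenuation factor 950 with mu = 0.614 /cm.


x = ln(factor) / mu
x = ln(950) / 0.614
x = 11.167 cm

11.167


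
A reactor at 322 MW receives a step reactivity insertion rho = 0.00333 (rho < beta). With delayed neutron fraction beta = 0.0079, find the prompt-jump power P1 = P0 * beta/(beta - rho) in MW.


P1/P0 = beta / (beta - rho)
P1/P0 = 0.0079 / (0.0079 - 0.00333) = 1.728665
P1 = 322 * 1.728665 = 556.63 MW

556.63


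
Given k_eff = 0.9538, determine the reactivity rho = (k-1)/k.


rho = (k_eff - 1) / k_eff
rho = (0.9538 - 1) / 0.9538
rho = -0.048438

-0.048438


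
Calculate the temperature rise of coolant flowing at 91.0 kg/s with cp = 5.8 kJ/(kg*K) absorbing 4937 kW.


dT = Q / (m_dot * cp)
dT = 4937 / (91.0 * 5.8)
dT = 9.3539 C

9.3539


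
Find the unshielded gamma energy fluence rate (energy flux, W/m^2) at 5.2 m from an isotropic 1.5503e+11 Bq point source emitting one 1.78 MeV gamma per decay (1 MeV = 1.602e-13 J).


psi = A * E * 1.602e-13 / (4*pi*r^2)
psi = 1.5503e+11 * 1.78 * 1.602e-13 / (4*pi*5.2^2)
psi = 1.3010e-04 W/m^2

1.3010e-04


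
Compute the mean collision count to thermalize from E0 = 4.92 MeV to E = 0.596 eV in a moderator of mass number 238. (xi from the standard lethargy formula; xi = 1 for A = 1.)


xi = 1 + (A-1)^2/(2A)*ln((A-1)/(A+1)) = 0.008379872 (for A = 238)
n = ln(E0/E) / xi
n = ln(4.92e6 / 0.596) / 0.008379872
n = ln(8.255034e+06) / 0.008379872 = 1900.5

1900.5


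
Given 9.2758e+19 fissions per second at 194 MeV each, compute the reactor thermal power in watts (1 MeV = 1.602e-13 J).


P = fission_rate * E_MeV * 1.602e-13
P = 9.2758e+19 * 194 * 1.602e-13
P = 2.8828e+09 W

2.8828e+09


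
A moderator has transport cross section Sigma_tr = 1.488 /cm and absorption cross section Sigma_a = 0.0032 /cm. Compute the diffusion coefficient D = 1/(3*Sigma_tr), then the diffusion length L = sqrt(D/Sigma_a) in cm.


D = 1 / (3 * Sigma_tr) = 1 / (3 * 1.488) = 0.2240143 cm
L = sqrt(D / Sigma_a)
L = sqrt(0.2240143 / 0.0032)
L = 8.3669 cm

8.3669


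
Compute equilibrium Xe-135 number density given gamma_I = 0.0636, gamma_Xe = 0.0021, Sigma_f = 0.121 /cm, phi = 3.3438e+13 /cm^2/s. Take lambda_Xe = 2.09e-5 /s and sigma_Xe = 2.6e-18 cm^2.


Xe_eq = (gamma_I + gamma_Xe) * Sigma_f * phi / (lambda_Xe + sigma_Xe * phi)
Numerator = (0.0636 + 0.0021) * 0.121 * 3.3438e+13 = 2.658221e+11
Denominator = 2.09e-5 + 2.6e-18 * 3.3438e+13 = 1.078388e-04
Xe_eq = 2.658221e+11 / 1.078388e-04 = 2.4650e+15 /cm^3

2.4650e+15


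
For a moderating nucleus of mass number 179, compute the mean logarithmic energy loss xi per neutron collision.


xi = 1 + (A-1)^2/(2A) * ln((A-1)/(A+1))
xi = 1 + (179-1)^2/(2*179) * ln((179-1)/(179 +1))
xi = 0.011132

0.011132


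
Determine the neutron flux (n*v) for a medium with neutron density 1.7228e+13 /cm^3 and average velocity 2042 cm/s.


phi = n * v
phi = 1.7228e+13 * 2042
phi = 3.5180e+16 /cm^2/s

3.5180e+16


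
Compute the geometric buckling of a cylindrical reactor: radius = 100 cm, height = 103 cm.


B^2 = (2.405/R)^2 + (pi/H)^2
B^2 = (2.405/100)^2 + (pi/103)^2
B^2 = 0.0015087 /cm^2

0.0015087


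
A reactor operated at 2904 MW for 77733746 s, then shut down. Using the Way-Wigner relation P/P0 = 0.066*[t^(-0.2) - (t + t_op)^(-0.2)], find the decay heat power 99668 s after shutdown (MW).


P/P0 = 0.066 * [t^(-0.2) - (t + t_op)^(-0.2)]
P/P0 = 0.066 * [99668^(-0.2) - (99668 + 77733746)^(-0.2)]
P/P0 = 0.066 * [0.1000665 - 0.02640990] = 0.004861336
P = 2904 * 0.004861336 = 14.117 MW

14.117


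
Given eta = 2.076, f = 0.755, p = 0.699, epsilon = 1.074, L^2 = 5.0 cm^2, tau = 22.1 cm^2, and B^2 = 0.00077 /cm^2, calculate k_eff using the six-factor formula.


k_inf = eta*f*p*eps = 2.076*0.755*0.699*1.074 = 1.176673
P_TNL = 1/(1 + L^2*B^2) = 1/(1 + 5.0*0.00077) = 0.9961648
P_FNL = exp(-B^2*tau) = exp(-0.00077*22.1) = 0.9831270
k_eff = k_inf * P_TNL * P_FNL = 1.176673 * 0.9961648 * 0.9831270
k_eff = 1.1524

1.1524


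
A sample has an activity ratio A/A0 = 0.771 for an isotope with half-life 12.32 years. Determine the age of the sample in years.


lambda = ln(2) / t_half = ln(2) / 12.32 = 0.05626195 /yr
t = -ln(A/A0) / lambda
t = -ln(0.771) / 0.05626195
t = 4.6224 yr

4.6224


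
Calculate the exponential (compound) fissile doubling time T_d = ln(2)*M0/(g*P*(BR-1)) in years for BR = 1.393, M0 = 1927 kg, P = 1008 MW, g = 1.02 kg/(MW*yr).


Breeding gain G = BR - 1 = 1.393 - 1 = 0.393
Fissile production rate = g * P * G = 1.02 * 1008 * 0.393 = 404.06688 kg/yr
T_d = ln(2) * M0 / (g * P * G)
T_d = ln(2) * 1927 / 404.06688 = 3.3056 yr

3.3056


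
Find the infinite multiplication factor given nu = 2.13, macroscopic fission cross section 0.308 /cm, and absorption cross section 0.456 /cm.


k_inf = nu * Sigma_f / Sigma_a
k_inf = 2.13 * 0.308 / 0.456
k_inf = 1.4387

1.4387


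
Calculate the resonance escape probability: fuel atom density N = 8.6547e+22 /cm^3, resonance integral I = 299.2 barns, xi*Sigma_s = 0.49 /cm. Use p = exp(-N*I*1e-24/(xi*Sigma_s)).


p = exp(-N * I * 1e-24 / (xi*Sigma_s))
p = exp(-8.6547e+22 * 299.2 * 1e-24 / 0.49)
p = 1.1194e-23

1.1194e-23


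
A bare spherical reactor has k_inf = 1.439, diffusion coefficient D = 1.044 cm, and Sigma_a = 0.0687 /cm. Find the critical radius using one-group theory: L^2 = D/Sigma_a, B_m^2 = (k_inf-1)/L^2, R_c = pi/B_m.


L^2 = D / Sigma_a = 1.044 / 0.0687 = 15.19651 cm^2
B_m^2 = (k_inf - 1) / L^2 = (1.439 - 1) / 15.19651 = 0.02888821 /cm^2
For a bare sphere: B_g = pi/R, so R_c = pi / sqrt(B_m^2)
R_c = pi / sqrt(0.02888821) = 18.484 cm

18.484


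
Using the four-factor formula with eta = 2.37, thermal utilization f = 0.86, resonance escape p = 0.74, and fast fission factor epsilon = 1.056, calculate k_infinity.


k_inf = eta * f * p * epsilon
k_inf = 2.37 * 0.86 * 0.74 * 1.056
k_inf = 1.5927

1.5927


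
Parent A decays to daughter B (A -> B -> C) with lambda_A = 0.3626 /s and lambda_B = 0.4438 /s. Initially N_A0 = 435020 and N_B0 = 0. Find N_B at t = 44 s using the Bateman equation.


N_B(t) = lambda_A * N_A0 / (lambda_B - lambda_A) * [exp(-lambda_A*t) - exp(-lambda_B*t)]
exp(-0.3626*44) = 1.177856e-07; exp(-0.4438*44) = 3.307081e-09
N_B = 0.3626 * 435020 / (0.4438 - 0.3626) * (1.177856e-07 - 3.307081e-09)
N_B = 0.22238

0.22238


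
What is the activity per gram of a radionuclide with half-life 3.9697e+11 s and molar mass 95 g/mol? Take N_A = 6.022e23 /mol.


lambda = ln(2) / t_half = ln(2) / 3.9697e+11 = 1.746095e-12 /s
SA = lambda * N_A / M
SA = 1.746095e-12 * 6.022e23 / 95
SA = 1.1068e+10 Bq/g

1.1068e+10


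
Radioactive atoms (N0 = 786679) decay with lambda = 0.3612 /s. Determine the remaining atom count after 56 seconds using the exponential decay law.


N = N0 * exp(-lambda * t)
N = 786679 * exp(-0.3612 * 56)
N = 0.0012919

0.0012919


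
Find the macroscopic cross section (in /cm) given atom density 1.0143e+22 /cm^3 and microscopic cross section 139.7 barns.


Sigma = N * sigma_barns * 1e-24
Sigma = 1.0143e+22 * 139.7 * 1e-24
Sigma = 1.4170 /cm

1.4170


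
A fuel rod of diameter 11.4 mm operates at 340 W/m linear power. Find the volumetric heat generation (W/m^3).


r = D / 2 / 1000 = 11.4 / 2 / 1000 = 0.0057 m
q''' = q' / (pi * r^2)
q''' = 340 / (pi * 0.0057^2)
q''' = 3.3310e+06 W/m^3

3.3310e+06


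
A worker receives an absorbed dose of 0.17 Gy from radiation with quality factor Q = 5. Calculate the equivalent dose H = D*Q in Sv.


H = D * Q
H = 0.17 * 5
H = 0.85000 Sv

0.85000


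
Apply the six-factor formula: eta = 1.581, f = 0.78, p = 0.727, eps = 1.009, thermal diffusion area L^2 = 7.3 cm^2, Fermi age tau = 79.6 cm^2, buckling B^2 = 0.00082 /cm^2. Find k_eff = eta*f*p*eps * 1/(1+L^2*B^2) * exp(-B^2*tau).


k_inf = eta*f*p*eps = 1.581*0.78*0.727*1.009 = 0.9045906
P_TNL = 1/(1 + L^2*B^2) = 1/(1 + 7.3*0.00082) = 0.9940496
P_FNL = exp(-B^2*tau) = exp(-0.00082*79.6) = 0.9368126
k_eff = k_inf * P_TNL * P_FNL = 0.9045906 * 0.9940496 * 0.9368126
k_eff = 0.84239

0.84239


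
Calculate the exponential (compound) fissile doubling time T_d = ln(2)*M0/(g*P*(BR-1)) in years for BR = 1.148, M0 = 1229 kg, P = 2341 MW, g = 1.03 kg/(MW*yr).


Breeding gain G = BR - 1 = 1.148 - 1 = 0.148
Fissile production rate = g * P * G = 1.03 * 2341 * 0.148 = 356.86204 kg/yr
T_d = ln(2) * M0 / (g * P * G)
T_d = ln(2) * 1229 / 356.86204 = 2.3871 yr

2.3871


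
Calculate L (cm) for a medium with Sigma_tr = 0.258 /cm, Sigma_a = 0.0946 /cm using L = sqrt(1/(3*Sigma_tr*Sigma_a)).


D = 1 / (3 * Sigma_tr) = 1 / (3 * 0.258) = 1.291990 cm
L = sqrt(D / Sigma_a)
L = sqrt(1.291990 / 0.0946)
L = 3.6956 cm

3.6956


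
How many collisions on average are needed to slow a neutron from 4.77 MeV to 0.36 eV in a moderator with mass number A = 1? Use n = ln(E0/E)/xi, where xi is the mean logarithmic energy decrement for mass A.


xi = 1 + (A-1)^2/(2A)*ln((A-1)/(A+1)) = 1 (for A = 1)
n = ln(E0/E) / xi
n = ln(4.77e6 / 0.36) / 1
n = ln(1.325000e+07) / 1 = 16.400

16.400


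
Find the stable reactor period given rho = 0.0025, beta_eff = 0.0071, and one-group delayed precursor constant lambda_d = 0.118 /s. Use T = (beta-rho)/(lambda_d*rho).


T = (beta - rho) / (lambda_d * rho)
T = (0.0071 - 0.0025) / (0.118 * 0.0025)
T = 15.593 s

15.593


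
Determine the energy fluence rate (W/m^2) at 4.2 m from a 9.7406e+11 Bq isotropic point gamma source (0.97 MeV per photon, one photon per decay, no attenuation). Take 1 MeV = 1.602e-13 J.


psi = A * E * 1.602e-13 / (4*pi*r^2)
psi = 9.7406e+11 * 0.97 * 1.602e-13 / (4*pi*4.2^2)
psi = 6.8283e-04 W/m^2

6.8283e-04


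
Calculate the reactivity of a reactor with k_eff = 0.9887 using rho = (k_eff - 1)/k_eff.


rho = (k_eff - 1) / k_eff
rho = (0.9887 - 1) / 0.9887
rho = -0.011429

-0.011429


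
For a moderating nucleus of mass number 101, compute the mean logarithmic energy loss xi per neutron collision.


xi = 1 + (A-1)^2/(2A) * ln((A-1)/(A+1))
xi = 1 + (101-1)^2/(2*101) * ln((101-1)/(101 +1))
xi = 0.019672

0.019672


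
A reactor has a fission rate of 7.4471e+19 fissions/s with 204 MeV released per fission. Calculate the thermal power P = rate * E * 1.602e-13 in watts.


P = fission_rate * E_MeV * 1.602e-13
P = 7.4471e+19 * 204 * 1.602e-13
P = 2.4338e+09 W

2.4338e+09


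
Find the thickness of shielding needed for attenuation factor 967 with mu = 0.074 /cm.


x = ln(factor) / mu
x = ln(967) / 0.074
x = 92.895 cm

92.895


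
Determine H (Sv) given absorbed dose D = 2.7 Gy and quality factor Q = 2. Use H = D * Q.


H = D * Q
H = 2.7 * 2
H = 5.4000 Sv

5.4000


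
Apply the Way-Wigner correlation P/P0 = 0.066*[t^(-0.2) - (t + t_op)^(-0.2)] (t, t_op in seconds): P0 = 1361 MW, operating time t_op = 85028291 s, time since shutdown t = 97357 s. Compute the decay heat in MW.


P/P0 = 0.066 * [t^(-0.2) - (t + t_op)^(-0.2)]
P/P0 = 0.066 * [97357^(-0.2) - (97357 + 85028291)^(-0.2)]
P/P0 = 0.066 * [0.1005371 - 0.02594107] = 0.004923338
P = 1361 * 0.004923338 = 6.7007 MW

6.7007


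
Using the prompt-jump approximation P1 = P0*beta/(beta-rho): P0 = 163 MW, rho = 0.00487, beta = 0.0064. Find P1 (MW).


P1/P0 = beta / (beta - rho)
P1/P0 = 0.0064 / (0.0064 - 0.00487) = 4.183007
P1 = 163 * 4.183007 = 681.83 MW

681.83


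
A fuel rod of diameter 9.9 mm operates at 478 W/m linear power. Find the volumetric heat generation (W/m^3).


r = D / 2 / 1000 = 9.9 / 2 / 1000 = 0.00495 m
q''' = q' / (pi * r^2)
q''' = 478 / (pi * 0.00495^2)
q''' = 6.2097e+06 W/m^3

6.2097e+06


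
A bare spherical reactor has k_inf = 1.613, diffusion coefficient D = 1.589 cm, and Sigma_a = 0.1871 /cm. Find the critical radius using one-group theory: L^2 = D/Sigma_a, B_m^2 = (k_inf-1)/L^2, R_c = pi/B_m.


L^2 = D / Sigma_a = 1.589 / 0.1871 = 8.492785 cm^2
B_m^2 = (k_inf - 1) / L^2 = (1.613 - 1) / 8.492785 = 0.07217891 /cm^2
For a bare sphere: B_g = pi/R, so R_c = pi / sqrt(B_m^2)
R_c = pi / sqrt(0.07217891) = 11.694 cm

11.694


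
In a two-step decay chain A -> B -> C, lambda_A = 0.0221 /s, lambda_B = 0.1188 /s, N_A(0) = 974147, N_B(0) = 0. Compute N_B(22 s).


N_B(t) = lambda_A * N_A0 / (lambda_B - lambda_A) * [exp(-lambda_A*t) - exp(-lambda_B*t)]
exp(-0.0221*22) = 0.6149588; exp(-0.1188*22) = 0.07327030
N_B = 0.0221 * 974147 / (0.1188 - 0.0221) * (0.6149588 - 0.07327030)
N_B = 120598

120598


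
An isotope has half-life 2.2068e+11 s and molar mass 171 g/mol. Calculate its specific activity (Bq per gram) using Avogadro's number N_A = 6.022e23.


lambda = ln(2) / t_half = ln(2) / 2.2068e+11 = 3.140961e-12 /s
SA = lambda * N_A / M
SA = 3.140961e-12 * 6.022e23 / 171
SA = 1.1061e+10 Bq/g

1.1061e+10


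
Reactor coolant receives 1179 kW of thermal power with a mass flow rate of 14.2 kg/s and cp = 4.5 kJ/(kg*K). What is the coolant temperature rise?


dT = Q / (m_dot * cp)
dT = 1179 / (14.2 * 4.5)
dT = 18.451 C

18.451


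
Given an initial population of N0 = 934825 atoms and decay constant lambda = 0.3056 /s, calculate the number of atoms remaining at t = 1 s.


N = N0 * exp(-lambda * t)
N = 934825 * exp(-0.3056 * 1)
N = 688668

688668


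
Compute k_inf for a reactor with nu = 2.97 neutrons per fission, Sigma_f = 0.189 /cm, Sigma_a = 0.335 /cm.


k_inf = nu * Sigma_f / Sigma_a
k_inf = 2.97 * 0.189 / 0.335
k_inf = 1.6756

1.6756


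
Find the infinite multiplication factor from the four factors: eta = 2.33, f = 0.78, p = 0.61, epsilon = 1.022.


k_inf = eta * f * p * epsilon
k_inf = 2.33 * 0.78 * 0.61 * 1.022
k_inf = 1.1330

1.1330


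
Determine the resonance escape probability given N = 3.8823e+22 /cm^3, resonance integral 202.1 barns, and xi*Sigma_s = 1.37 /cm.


p = exp(-N * I * 1e-24 / (xi*Sigma_s))
p = exp(-3.8823e+22 * 202.1 * 1e-24 / 1.37)
p = 0.0032565

0.0032565


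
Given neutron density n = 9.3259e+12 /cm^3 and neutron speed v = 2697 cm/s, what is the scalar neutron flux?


phi = n * v
phi = 9.3259e+12 * 2697
phi = 2.5152e+16 /cm^2/s

2.5152e+16


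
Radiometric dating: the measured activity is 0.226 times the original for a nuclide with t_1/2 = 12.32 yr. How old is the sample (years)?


lambda = ln(2) / t_half = ln(2) / 12.32 = 0.05626195 /yr
t = -ln(A/A0) / lambda
t = -ln(0.226) / 0.05626195
t = 26.434 yr

26.434


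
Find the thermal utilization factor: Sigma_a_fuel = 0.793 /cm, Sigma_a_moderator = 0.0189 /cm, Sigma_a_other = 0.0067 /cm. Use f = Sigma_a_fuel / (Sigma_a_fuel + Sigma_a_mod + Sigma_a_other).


f = Sigma_a_fuel / (Sigma_a_fuel + Sigma_a_mod + Sigma_a_other)
f = 0.793 / (0.793 + 0.0189 + 0.0067)
f = 0.96873

0.96873


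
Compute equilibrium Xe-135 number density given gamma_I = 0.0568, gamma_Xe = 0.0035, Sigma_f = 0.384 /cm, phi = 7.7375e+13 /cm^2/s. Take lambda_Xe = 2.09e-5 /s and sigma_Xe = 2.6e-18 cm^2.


Xe_eq = (gamma_I + gamma_Xe) * Sigma_f * phi / (lambda_Xe + sigma_Xe * phi)
Numerator = (0.0568 + 0.0035) * 0.384 * 7.7375e+13 = 1.791634e+12
Denominator = 2.09e-5 + 2.6e-18 * 7.7375e+13 = 2.220750e-04
Xe_eq = 1.791634e+12 / 2.220750e-04 = 8.0677e+15 /cm^3

8.0677e+15


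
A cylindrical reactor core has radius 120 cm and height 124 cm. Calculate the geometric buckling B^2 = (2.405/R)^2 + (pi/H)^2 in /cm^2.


B^2 = (2.405/R)^2 + (pi/H)^2
B^2 = (2.405/120)^2 + (pi/124)^2
B^2 = 0.0010436 /cm^2

0.0010436


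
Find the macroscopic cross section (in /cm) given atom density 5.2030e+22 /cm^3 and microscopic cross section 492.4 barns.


Sigma = N * sigma_barns * 1e-24
Sigma = 5.2030e+22 * 492.4 * 1e-24
Sigma = 25.620 /cm

25.620


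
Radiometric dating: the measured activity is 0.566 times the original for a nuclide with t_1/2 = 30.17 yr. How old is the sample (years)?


lambda = ln(2) / t_half = ln(2) / 30.17 = 0.02297472 /yr
t = -ln(A/A0) / lambda
t = -ln(0.566) / 0.02297472
t = 24.773 yr

24.773


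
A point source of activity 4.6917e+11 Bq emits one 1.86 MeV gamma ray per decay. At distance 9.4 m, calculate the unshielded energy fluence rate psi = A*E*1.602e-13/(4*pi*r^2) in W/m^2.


psi = A * E * 1.602e-13 / (4*pi*r^2)
psi = 4.6917e+11 * 1.86 * 1.602e-13 / (4*pi*9.4^2)
psi = 1.2590e-04 W/m^2

1.2590e-04


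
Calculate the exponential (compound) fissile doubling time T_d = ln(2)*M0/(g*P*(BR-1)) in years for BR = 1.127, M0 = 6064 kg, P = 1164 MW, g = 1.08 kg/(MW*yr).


Breeding gain G = BR - 1 = 1.127 - 1 = 0.127
Fissile production rate = g * P * G = 1.08 * 1164 * 0.127 = 159.65424 kg/yr
T_d = ln(2) * M0 / (g * P * G)
T_d = ln(2) * 6064 / 159.65424 = 26.327 yr

26.327


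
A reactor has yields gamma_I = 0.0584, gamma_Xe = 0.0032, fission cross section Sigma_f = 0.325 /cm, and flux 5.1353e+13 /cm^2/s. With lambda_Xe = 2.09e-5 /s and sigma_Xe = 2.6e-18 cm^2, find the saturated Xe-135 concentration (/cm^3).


Xe_eq = (gamma_I + gamma_Xe) * Sigma_f * phi / (lambda_Xe + sigma_Xe * phi)
Numerator = (0.0584 + 0.0032) * 0.325 * 5.1353e+13 = 1.028087e+12
Denominator = 2.09e-5 + 2.6e-18 * 5.1353e+13 = 1.544178e-04
Xe_eq = 1.028087e+12 / 1.544178e-04 = 6.6578e+15 /cm^3

6.6578e+15


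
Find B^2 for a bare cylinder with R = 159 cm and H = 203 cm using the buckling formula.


B^2 = (2.405/R)^2 + (pi/H)^2
B^2 = (2.405/159)^2 + (pi/203)^2
B^2 = 4.6829e-04 /cm^2

4.6829e-04


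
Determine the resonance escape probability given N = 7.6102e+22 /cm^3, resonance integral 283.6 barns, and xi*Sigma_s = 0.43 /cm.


p = exp(-N * I * 1e-24 / (xi*Sigma_s))
p = exp(-7.6102e+22 * 283.6 * 1e-24 / 0.43)
p = 1.5919e-22

1.5919e-22


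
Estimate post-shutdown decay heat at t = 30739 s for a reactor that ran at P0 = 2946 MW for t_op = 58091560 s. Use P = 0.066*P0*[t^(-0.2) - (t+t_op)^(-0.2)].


P/P0 = 0.066 * [t^(-0.2) - (t + t_op)^(-0.2)]
P/P0 = 0.066 * [30739^(-0.2) - (30739 + 58091560)^(-0.2)]
P/P0 = 0.066 * [0.1266083 - 0.02799829] = 0.006508261
P = 2946 * 0.006508261 = 19.173 MW

19.173


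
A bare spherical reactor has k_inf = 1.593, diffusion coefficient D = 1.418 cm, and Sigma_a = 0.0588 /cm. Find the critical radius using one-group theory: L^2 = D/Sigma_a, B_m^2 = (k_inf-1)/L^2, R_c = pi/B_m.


L^2 = D / Sigma_a = 1.418 / 0.0588 = 24.11565 cm^2
B_m^2 = (k_inf - 1) / L^2 = (1.593 - 1) / 24.11565 = 0.02458984 /cm^2
For a bare sphere: B_g = pi/R, so R_c = pi / sqrt(B_m^2)
R_c = pi / sqrt(0.02458984) = 20.034 cm

20.034


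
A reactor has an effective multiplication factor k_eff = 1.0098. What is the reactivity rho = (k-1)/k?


rho = (k_eff - 1) / k_eff
rho = (1.0098 - 1) / 1.0098
rho = 0.0097049

0.0097049


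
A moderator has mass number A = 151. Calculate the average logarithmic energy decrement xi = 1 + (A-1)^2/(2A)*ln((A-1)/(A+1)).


xi = 1 + (A-1)^2/(2A) * ln((A-1)/(A+1))
xi = 1 + (151-1)^2/(2*151) * ln((151-1)/(151 +1))
xi = 0.013187

0.013187


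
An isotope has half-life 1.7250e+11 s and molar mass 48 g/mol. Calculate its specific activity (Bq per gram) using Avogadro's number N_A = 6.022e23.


lambda = ln(2) / t_half = ln(2) / 1.7250e+11 = 4.018245e-12 /s
SA = lambda * N_A / M
SA = 4.018245e-12 * 6.022e23 / 48
SA = 5.0412e+10 Bq/g

5.0412e+10


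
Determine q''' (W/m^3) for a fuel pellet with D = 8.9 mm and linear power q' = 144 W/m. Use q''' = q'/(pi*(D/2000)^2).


r = D / 2 / 1000 = 8.9 / 2 / 1000 = 0.00445 m
q''' = q' / (pi * r^2)
q''' = 144 / (pi * 0.00445^2)
q''' = 2.3147e+06 W/m^3

2.3147e+06


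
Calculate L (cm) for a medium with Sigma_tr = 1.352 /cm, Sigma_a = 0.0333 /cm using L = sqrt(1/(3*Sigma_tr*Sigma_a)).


D = 1 / (3 * Sigma_tr) = 1 / (3 * 1.352) = 0.2465483 cm
L = sqrt(D / Sigma_a)
L = sqrt(0.2465483 / 0.0333)
L = 2.7210 cm

2.7210


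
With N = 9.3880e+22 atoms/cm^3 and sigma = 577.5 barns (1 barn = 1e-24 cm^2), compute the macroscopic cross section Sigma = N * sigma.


Sigma = N * sigma_barns * 1e-24
Sigma = 9.3880e+22 * 577.5 * 1e-24
Sigma = 54.216 /cm

54.216


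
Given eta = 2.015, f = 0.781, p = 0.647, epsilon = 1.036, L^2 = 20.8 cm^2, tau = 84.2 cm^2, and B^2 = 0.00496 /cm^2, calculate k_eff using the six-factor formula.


k_inf = eta*f*p*eps = 2.015*0.781*0.647*1.036 = 1.054849
P_TNL = 1/(1 + L^2*B^2) = 1/(1 + 20.8*0.00496) = 0.9064802
P_FNL = exp(-B^2*tau) = exp(-0.00496*84.2) = 0.6586046
k_eff = k_inf * P_TNL * P_FNL = 1.054849 * 0.9064802 * 0.6586046
k_eff = 0.62976

0.62976


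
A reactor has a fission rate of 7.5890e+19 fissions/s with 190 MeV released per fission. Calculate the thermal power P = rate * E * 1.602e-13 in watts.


P = fission_rate * E_MeV * 1.602e-13
P = 7.5890e+19 * 190 * 1.602e-13
P = 2.3099e+09 W

2.3099e+09


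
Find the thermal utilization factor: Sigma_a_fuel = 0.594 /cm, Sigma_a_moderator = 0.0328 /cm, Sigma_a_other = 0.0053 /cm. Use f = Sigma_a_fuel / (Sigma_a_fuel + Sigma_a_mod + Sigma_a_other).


f = Sigma_a_fuel / (Sigma_a_fuel + Sigma_a_mod + Sigma_a_other)
f = 0.594 / (0.594 + 0.0328 + 0.0053)
f = 0.93972

0.93972


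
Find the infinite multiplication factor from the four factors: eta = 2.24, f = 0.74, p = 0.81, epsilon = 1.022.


k_inf = eta * f * p * epsilon
k_inf = 2.24 * 0.74 * 0.81 * 1.022
k_inf = 1.3722

1.3722


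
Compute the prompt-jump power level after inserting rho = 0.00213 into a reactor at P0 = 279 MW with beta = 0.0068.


P1/P0 = beta / (beta - rho)
P1/P0 = 0.0068 / (0.0068 - 0.00213) = 1.456103
P1 = 279 * 1.456103 = 406.25 MW

406.25


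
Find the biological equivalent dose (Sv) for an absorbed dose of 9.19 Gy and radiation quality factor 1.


H = D * Q
H = 9.19 * 1
H = 9.1900 Sv

9.1900


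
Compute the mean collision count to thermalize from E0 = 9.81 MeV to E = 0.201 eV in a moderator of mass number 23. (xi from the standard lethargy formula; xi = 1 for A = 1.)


xi = 1 + (A-1)^2/(2A)*ln((A-1)/(A+1)) = 0.08448899 (for A = 23)
n = ln(E0/E) / xi
n = ln(9.81e6 / 0.201) / 0.08448899
n = ln(4.880597e+07) / 0.08448899 = 209.53

209.53


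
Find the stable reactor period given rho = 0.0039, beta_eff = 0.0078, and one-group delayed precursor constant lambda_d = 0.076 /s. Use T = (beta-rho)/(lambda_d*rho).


T = (beta - rho) / (lambda_d * rho)
T = (0.0078 - 0.0039) / (0.076 * 0.0039)
T = 13.158 s

13.158


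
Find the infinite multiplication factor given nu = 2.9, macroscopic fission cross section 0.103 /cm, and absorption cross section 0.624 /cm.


k_inf = nu * Sigma_f / Sigma_a
k_inf = 2.9 * 0.103 / 0.624
k_inf = 0.47869

0.47869


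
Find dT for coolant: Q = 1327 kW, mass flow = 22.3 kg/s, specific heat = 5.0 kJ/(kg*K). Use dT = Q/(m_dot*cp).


dT = Q / (m_dot * cp)
dT = 1327 / (22.3 * 5.0)
dT = 11.901 C

11.901


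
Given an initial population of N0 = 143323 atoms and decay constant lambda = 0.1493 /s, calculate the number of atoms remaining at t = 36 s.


N = N0 * exp(-lambda * t)
N = 143323 * exp(-0.1493 * 36)
N = 663.85

663.85


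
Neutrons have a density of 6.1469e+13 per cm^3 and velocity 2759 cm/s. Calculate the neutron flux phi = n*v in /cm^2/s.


phi = n * v
phi = 6.1469e+13 * 2759
phi = 1.6959e+17 /cm^2/s

1.6959e+17


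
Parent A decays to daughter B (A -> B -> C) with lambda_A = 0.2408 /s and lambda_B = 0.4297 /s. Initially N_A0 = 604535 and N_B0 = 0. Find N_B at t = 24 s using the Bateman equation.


N_B(t) = lambda_A * N_A0 / (lambda_B - lambda_A) * [exp(-lambda_A*t) - exp(-lambda_B*t)]
exp(-0.2408*24) = 0.003091187; exp(-0.4297*24) = 3.320534e-05
N_B = 0.2408 * 604535 / (0.4297 - 0.2408) * (0.003091187 - 3.320534e-05)
N_B = 2356.6

2356.6
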